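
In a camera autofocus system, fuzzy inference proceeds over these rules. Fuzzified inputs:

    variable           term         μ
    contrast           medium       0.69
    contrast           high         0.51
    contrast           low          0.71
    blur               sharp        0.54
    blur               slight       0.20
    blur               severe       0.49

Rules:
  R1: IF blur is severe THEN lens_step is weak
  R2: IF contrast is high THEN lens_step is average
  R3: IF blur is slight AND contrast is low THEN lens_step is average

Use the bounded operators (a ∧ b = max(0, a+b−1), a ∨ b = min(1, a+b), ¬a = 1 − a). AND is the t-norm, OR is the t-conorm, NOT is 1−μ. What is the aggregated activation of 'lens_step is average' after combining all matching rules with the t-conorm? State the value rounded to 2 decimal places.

R1: severe=0.49 → w = 0.49
R2: high=0.51 → w = 0.51
R3: slight=0.20, low=0.71; AND[max(0, a+b−1)] → w = 0.00
Rules with consequent 'average': {R2, R3} → strengths 0.51, 0.00
Aggregate via t-conorm [min(1, a+b)]: 0.51

0.51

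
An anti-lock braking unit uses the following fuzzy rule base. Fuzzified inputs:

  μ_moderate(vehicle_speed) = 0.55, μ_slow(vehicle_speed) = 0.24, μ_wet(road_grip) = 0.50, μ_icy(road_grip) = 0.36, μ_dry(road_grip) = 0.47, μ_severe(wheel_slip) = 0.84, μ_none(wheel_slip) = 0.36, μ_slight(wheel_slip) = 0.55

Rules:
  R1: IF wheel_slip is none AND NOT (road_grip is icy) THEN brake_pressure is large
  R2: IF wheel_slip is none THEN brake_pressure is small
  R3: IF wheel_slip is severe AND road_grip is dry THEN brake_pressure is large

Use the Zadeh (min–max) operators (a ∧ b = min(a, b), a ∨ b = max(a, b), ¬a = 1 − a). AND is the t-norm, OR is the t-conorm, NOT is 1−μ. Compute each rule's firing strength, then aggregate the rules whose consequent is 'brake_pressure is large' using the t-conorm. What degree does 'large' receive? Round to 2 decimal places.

0.47

R1: none=0.36, ¬icy=1−0.36=0.64; AND[min(a, b)] → w = 0.36
R2: none=0.36 → w = 0.36
R3: severe=0.84, dry=0.47; AND[min(a, b)] → w = 0.47
Rules with consequent 'large': {R1, R3} → strengths 0.36, 0.47
Aggregate via t-conorm [max(a, b)]: 0.47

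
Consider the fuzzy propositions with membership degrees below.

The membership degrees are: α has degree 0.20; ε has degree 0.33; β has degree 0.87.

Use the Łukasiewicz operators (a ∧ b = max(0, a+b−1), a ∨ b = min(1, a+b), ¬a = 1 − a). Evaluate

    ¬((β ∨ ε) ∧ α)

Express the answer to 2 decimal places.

β ∨ ε = min(1, a+b) on (0.87, 0.33) = 1.00
(β ∨ ε) ∧ α = max(0, a+b−1) on (1.00, 0.20) = 0.20
¬((β ∨ ε) ∧ α) = 1 − 0.20 = 0.80

0.80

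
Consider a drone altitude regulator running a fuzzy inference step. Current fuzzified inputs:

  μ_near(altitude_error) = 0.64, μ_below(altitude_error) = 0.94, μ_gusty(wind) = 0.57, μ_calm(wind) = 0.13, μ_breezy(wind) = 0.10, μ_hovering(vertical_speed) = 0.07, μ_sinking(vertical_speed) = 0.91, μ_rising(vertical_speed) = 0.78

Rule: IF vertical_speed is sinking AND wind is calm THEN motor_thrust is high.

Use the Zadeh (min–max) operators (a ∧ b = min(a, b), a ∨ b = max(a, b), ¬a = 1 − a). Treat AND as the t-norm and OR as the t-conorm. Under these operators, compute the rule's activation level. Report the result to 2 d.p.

0.13

firing strength: sinking=0.91, calm=0.13; AND[min(a, b)] → w = 0.13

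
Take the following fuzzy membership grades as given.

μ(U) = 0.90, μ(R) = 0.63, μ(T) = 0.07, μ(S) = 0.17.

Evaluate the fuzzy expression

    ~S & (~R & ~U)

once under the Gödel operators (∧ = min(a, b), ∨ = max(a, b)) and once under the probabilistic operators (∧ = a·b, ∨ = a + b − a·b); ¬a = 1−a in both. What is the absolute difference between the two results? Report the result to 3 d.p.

Under Gödel:
  ~S = 1 − 0.17 = 0.83
  ~R = 1 − 0.63 = 0.37
  ~U = 1 − 0.90 = 0.10
  ~R & ~U = min(a, b) on (0.37, 0.10) = 0.10
  ~S & (~R & ~U) = min(a, b) on (0.83, 0.10) = 0.10
  → value = 0.1000
Under probabilistic:
  ~S = 1 − 0.1700 = 0.8300
  ~R = 1 − 0.6300 = 0.3700
  ~U = 1 − 0.9000 = 0.1000
  ~R & ~U = a·b on (0.3700, 0.1000) = 0.0370
  ~S & (~R & ~U) = a·b on (0.8300, 0.0370) = 0.0307
  → value = 0.0307
|0.1000 − 0.0307| = 0.069

0.069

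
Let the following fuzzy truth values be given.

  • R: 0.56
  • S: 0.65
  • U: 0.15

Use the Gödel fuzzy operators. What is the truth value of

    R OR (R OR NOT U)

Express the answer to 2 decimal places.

NOT U = 1 − 0.15 = 0.85
R OR NOT U = max(a, b) on (0.56, 0.85) = 0.85
R OR (R OR NOT U) = max(a, b) on (0.56, 0.85) = 0.85

0.85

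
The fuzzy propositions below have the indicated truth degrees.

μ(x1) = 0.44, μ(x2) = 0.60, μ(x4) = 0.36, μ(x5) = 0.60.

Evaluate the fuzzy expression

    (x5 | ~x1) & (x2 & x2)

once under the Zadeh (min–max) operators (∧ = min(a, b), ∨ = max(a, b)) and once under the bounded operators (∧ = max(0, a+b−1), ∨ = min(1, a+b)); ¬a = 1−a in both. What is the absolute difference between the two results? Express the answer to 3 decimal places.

0.400

Under Zadeh (min–max):
  ~x1 = 1 − 0.44 = 0.56
  x5 | ~x1 = max(a, b) on (0.60, 0.56) = 0.60
  x2 & x2 = min(a, b) on (0.60, 0.60) = 0.60
  (x5 | ~x1) & (x2 & x2) = min(a, b) on (0.60, 0.60) = 0.60
  → value = 0.6000
Under bounded:
  ~x1 = 1 − 0.44 = 0.56
  x5 | ~x1 = min(1, a+b) on (0.60, 0.56) = 1.00
  x2 & x2 = max(0, a+b−1) on (0.60, 0.60) = 0.20
  (x5 | ~x1) & (x2 & x2) = max(0, a+b−1) on (1.00, 0.20) = 0.20
  → value = 0.2000
|0.6000 − 0.2000| = 0.400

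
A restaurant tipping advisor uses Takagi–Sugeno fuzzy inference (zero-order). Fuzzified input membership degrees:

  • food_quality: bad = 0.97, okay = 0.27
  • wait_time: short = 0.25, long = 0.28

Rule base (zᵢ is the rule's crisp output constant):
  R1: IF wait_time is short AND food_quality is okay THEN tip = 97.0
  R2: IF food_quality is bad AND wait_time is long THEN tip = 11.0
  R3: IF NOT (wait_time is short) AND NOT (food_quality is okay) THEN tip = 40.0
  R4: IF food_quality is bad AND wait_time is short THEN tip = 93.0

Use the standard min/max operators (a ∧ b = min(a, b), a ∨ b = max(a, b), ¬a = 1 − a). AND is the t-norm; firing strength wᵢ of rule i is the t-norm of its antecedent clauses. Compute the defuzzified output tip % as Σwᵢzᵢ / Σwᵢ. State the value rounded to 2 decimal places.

R1 (z=97.0): short=0.25, okay=0.27; AND[min(a, b)] → w = 0.25
R2 (z=11.0): bad=0.97, long=0.28; AND[min(a, b)] → w = 0.28
R3 (z=40.0): ¬short=1−0.25=0.75, ¬okay=1−0.27=0.73; AND[min(a, b)] → w = 0.73
R4 (z=93.0): bad=0.97, short=0.25; AND[min(a, b)] → w = 0.25
Weighted average = (0.25·97.0 + 0.28·11.0 + 0.73·40.0 + 0.25·93.0) / (0.25 + 0.28 + 0.73 + 0.25)
  = 79.7800 / 1.5100 = 52.83

52.83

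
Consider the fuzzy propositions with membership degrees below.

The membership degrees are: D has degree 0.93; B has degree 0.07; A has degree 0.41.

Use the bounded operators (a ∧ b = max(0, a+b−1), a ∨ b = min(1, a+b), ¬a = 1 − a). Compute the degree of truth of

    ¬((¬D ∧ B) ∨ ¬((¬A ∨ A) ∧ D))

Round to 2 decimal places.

0.93

¬D = 1 − 0.93 = 0.07
¬D ∧ B = max(0, a+b−1) on (0.07, 0.07) = 0.00
¬A = 1 − 0.41 = 0.59
¬A ∨ A = min(1, a+b) on (0.59, 0.41) = 1.00
(¬A ∨ A) ∧ D = max(0, a+b−1) on (1.00, 0.93) = 0.93
¬((¬A ∨ A) ∧ D) = 1 − 0.93 = 0.07
(¬D ∧ B) ∨ ¬((¬A ∨ A) ∧ D) = min(1, a+b) on (0.00, 0.07) = 0.07
¬((¬D ∧ B) ∨ ¬((¬A ∨ A) ∧ D)) = 1 − 0.07 = 0.93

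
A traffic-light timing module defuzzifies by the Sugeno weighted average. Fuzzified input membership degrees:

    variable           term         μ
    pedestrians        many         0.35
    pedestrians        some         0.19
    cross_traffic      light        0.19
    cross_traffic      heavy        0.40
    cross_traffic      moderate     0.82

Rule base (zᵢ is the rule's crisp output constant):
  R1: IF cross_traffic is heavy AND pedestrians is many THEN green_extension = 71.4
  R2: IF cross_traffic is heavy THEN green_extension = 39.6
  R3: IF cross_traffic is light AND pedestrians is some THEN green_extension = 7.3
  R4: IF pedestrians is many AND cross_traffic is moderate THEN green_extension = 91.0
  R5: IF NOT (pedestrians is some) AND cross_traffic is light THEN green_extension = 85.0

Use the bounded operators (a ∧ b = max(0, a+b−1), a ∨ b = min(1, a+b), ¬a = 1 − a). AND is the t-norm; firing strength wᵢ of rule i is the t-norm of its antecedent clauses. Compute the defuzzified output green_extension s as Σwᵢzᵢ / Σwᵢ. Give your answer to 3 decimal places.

54.930

R1 (z=71.4): heavy=0.40, many=0.35; AND[max(0, a+b−1)] → w = 0.00
R2 (z=39.6): heavy=0.40 → w = 0.40
R3 (z=7.3): light=0.19, some=0.19; AND[max(0, a+b−1)] → w = 0.00
R4 (z=91.0): many=0.35, moderate=0.82; AND[max(0, a+b−1)] → w = 0.17
R5 (z=85.0): ¬some=1−0.19=0.81, light=0.19; AND[max(0, a+b−1)] → w = 0.00
Weighted average = (0.00·71.4 + 0.40·39.6 + 0.00·7.3 + 0.17·91.0 + 0.00·85.0) / (0.00 + 0.40 + 0.00 + 0.17 + 0.00)
  = 31.3100 / 0.5700 = 54.930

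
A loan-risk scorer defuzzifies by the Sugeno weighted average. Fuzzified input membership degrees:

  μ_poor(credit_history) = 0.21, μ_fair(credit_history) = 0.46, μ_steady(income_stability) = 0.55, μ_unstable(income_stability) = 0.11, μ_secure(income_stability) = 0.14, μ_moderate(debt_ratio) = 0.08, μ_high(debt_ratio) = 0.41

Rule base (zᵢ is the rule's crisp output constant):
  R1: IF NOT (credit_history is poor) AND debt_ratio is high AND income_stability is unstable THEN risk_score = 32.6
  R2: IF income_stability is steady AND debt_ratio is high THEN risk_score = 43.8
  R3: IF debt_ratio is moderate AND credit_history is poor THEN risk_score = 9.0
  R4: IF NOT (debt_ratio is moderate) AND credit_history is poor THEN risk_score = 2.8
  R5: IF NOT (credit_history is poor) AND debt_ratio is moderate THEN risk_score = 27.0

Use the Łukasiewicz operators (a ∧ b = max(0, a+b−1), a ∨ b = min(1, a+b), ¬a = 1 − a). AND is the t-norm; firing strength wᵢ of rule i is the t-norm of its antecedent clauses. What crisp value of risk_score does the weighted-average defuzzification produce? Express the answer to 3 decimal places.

2.800

R1 (z=32.6): ¬poor=1−0.21=0.79, high=0.41, unstable=0.11; AND[max(0, a+b−1)] → w = 0.00
R2 (z=43.8): steady=0.55, high=0.41; AND[max(0, a+b−1)] → w = 0.00
R3 (z=9.0): moderate=0.08, poor=0.21; AND[max(0, a+b−1)] → w = 0.00
R4 (z=2.8): ¬moderate=1−0.08=0.92, poor=0.21; AND[max(0, a+b−1)] → w = 0.13
R5 (z=27.0): ¬poor=1−0.21=0.79, moderate=0.08; AND[max(0, a+b−1)] → w = 0.00
Weighted average = (0.00·32.6 + 0.00·43.8 + 0.00·9.0 + 0.13·2.8 + 0.00·27.0) / (0.00 + 0.00 + 0.00 + 0.13 + 0.00)
  = 0.3640 / 0.1300 = 2.800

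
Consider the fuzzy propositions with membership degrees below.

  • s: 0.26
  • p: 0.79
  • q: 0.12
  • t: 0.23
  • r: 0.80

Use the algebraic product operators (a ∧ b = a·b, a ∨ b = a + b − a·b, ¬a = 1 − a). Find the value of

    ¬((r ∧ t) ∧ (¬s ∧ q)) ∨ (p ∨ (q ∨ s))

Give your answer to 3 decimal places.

r ∧ t = a·b on (0.8000, 0.2300) = 0.1840
¬s = 1 − 0.2600 = 0.7400
¬s ∧ q = a·b on (0.7400, 0.1200) = 0.0888
(r ∧ t) ∧ (¬s ∧ q) = a·b on (0.1840, 0.0888) = 0.0163
¬((r ∧ t) ∧ (¬s ∧ q)) = 1 − 0.0163 = 0.9837
q ∨ s = a + b − a·b on (0.1200, 0.2600) = 0.3488
p ∨ (q ∨ s) = a + b − a·b on (0.7900, 0.3488) = 0.8632
¬((r ∧ t) ∧ (¬s ∧ q)) ∨ (p ∨ (q ∨ s)) = a + b − a·b on (0.9837, 0.8632) = 0.9978

0.998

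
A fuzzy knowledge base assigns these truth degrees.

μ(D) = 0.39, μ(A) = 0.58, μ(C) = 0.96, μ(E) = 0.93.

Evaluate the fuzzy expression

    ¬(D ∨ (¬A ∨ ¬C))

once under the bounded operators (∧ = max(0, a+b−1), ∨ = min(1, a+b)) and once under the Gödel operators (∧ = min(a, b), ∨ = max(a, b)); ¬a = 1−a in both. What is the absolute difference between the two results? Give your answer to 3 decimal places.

0.430

Under bounded:
  ¬A = 1 − 0.58 = 0.42
  ¬C = 1 − 0.96 = 0.04
  ¬A ∨ ¬C = min(1, a+b) on (0.42, 0.04) = 0.46
  D ∨ (¬A ∨ ¬C) = min(1, a+b) on (0.39, 0.46) = 0.85
  ¬(D ∨ (¬A ∨ ¬C)) = 1 − 0.85 = 0.15
  → value = 0.1500
Under Gödel:
  ¬A = 1 − 0.58 = 0.42
  ¬C = 1 − 0.96 = 0.04
  ¬A ∨ ¬C = max(a, b) on (0.42, 0.04) = 0.42
  D ∨ (¬A ∨ ¬C) = max(a, b) on (0.39, 0.42) = 0.42
  ¬(D ∨ (¬A ∨ ¬C)) = 1 − 0.42 = 0.58
  → value = 0.5800
|0.1500 − 0.5800| = 0.430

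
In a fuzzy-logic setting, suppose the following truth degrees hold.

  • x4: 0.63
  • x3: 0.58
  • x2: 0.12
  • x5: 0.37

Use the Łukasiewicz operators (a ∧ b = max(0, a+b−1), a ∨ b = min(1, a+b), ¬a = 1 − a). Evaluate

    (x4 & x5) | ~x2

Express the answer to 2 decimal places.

0.88

x4 & x5 = max(0, a+b−1) on (0.63, 0.37) = 0.00
~x2 = 1 − 0.12 = 0.88
(x4 & x5) | ~x2 = min(1, a+b) on (0.00, 0.88) = 0.88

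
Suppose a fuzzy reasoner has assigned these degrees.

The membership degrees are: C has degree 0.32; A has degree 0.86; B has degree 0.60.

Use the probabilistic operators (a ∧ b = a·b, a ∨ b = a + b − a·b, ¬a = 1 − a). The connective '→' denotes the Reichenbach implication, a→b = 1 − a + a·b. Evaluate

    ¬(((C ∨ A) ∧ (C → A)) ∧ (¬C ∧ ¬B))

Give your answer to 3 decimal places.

0.765

C ∨ A = a + b − a·b on (0.3200, 0.8600) = 0.9048
C → A  [Reichenbach: 1 − a + a·b] with a=0.3200, b=0.8600 → 0.9552
(C ∨ A) ∧ (C → A) = a·b on (0.9048, 0.9552) = 0.8643
¬C = 1 − 0.3200 = 0.6800
¬B = 1 − 0.6000 = 0.4000
¬C ∧ ¬B = a·b on (0.6800, 0.4000) = 0.2720
((C ∨ A) ∧ (C → A)) ∧ (¬C ∧ ¬B) = a·b on (0.8643, 0.2720) = 0.2351
¬(((C ∨ A) ∧ (C → A)) ∧ (¬C ∧ ¬B)) = 1 − 0.2351 = 0.7649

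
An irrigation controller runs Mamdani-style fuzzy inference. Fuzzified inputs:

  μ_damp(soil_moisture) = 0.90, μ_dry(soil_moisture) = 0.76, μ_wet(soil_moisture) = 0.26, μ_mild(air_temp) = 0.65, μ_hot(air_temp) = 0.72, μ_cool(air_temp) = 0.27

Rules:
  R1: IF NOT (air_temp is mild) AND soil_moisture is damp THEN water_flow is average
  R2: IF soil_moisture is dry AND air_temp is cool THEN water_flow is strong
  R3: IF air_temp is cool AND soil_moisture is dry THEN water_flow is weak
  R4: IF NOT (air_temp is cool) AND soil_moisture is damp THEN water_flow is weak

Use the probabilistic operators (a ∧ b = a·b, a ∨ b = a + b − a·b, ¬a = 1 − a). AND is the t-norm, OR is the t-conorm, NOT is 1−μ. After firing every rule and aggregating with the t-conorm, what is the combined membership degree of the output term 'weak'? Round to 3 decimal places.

R1: ¬mild=1−0.65=0.35, damp=0.90; AND[a·b] → w = 0.3150
R2: dry=0.76, cool=0.27; AND[a·b] → w = 0.2052
R3: cool=0.27, dry=0.76; AND[a·b] → w = 0.2052
R4: ¬cool=1−0.27=0.73, damp=0.90; AND[a·b] → w = 0.6570
Rules with consequent 'weak': {R3, R4} → strengths 0.2052, 0.6570
Aggregate via t-conorm [a + b − a·b]: 0.7274

0.727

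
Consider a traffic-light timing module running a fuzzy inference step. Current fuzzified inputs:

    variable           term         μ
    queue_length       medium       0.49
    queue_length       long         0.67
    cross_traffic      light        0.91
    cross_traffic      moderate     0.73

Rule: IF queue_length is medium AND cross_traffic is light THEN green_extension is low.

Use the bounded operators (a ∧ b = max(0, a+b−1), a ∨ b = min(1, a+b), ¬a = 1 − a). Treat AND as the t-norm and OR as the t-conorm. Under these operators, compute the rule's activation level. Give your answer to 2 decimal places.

firing strength: medium=0.49, light=0.91; AND[max(0, a+b−1)] → w = 0.40

0.40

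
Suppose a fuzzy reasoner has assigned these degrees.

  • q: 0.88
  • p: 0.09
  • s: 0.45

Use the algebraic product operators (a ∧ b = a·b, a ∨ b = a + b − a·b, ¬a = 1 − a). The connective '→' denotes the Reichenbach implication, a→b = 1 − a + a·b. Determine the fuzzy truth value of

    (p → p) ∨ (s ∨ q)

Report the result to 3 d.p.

0.995

p → p  [Reichenbach: 1 − a + a·b] with a=0.0900, b=0.0900 → 0.9181
s ∨ q = a + b − a·b on (0.4500, 0.8800) = 0.9340
(p → p) ∨ (s ∨ q) = a + b − a·b on (0.9181, 0.9340) = 0.9946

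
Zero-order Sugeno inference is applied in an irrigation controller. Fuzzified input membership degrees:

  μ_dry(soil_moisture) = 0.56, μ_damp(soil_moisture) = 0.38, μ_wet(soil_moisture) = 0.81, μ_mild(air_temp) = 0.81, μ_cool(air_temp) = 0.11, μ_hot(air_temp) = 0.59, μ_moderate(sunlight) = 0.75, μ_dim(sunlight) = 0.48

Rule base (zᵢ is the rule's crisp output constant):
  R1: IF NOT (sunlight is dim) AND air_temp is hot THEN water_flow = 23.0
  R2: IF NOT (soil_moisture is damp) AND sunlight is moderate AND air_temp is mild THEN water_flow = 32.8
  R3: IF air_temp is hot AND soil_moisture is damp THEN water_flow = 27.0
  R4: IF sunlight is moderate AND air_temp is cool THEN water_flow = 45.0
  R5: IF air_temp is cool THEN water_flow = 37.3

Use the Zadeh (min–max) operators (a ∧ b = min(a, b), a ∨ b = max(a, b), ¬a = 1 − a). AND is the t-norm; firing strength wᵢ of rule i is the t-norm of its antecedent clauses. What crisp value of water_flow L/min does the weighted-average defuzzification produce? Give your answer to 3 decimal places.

29.660

R1 (z=23.0): ¬dim=1−0.48=0.52, hot=0.59; AND[min(a, b)] → w = 0.52
R2 (z=32.8): ¬damp=1−0.38=0.62, moderate=0.75, mild=0.81; AND[min(a, b)] → w = 0.62
R3 (z=27.0): hot=0.59, damp=0.38; AND[min(a, b)] → w = 0.38
R4 (z=45.0): moderate=0.75, cool=0.11; AND[min(a, b)] → w = 0.11
R5 (z=37.3): cool=0.11 → w = 0.11
Weighted average = (0.52·23.0 + 0.62·32.8 + 0.38·27.0 + 0.11·45.0 + 0.11·37.3) / (0.52 + 0.62 + 0.38 + 0.11 + 0.11)
  = 51.6090 / 1.7400 = 29.660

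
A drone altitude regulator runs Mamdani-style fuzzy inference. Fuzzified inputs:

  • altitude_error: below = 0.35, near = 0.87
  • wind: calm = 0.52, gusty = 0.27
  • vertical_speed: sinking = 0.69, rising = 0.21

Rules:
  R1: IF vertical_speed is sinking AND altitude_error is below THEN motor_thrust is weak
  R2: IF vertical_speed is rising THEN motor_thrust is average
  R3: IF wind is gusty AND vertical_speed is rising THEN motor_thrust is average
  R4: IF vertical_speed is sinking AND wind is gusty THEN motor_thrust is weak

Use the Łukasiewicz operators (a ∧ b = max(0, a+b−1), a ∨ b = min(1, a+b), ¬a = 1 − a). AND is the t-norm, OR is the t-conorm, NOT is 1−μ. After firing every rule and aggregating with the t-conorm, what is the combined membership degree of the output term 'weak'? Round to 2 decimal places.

R1: sinking=0.69, below=0.35; AND[max(0, a+b−1)] → w = 0.04
R2: rising=0.21 → w = 0.21
R3: gusty=0.27, rising=0.21; AND[max(0, a+b−1)] → w = 0.00
R4: sinking=0.69, gusty=0.27; AND[max(0, a+b−1)] → w = 0.00
Rules with consequent 'weak': {R1, R4} → strengths 0.04, 0.00
Aggregate via t-conorm [min(1, a+b)]: 0.04

0.04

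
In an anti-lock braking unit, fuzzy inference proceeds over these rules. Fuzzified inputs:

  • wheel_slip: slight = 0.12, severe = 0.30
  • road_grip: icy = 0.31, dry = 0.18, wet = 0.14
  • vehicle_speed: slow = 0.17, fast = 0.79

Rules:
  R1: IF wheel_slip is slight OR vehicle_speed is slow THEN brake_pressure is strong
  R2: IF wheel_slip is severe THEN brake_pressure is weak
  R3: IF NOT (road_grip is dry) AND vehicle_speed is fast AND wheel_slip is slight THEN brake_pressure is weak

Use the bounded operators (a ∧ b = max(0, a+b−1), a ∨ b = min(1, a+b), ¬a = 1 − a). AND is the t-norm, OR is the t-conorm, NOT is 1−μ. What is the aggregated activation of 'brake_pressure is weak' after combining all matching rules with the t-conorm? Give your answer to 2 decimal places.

0.30

R1: slight=0.12, slow=0.17; OR[min(1, a+b)] → w = 0.29
R2: severe=0.30 → w = 0.30
R3: ¬dry=1−0.18=0.82, fast=0.79, slight=0.12; AND[max(0, a+b−1)] → w = 0.00
Rules with consequent 'weak': {R2, R3} → strengths 0.30, 0.00
Aggregate via t-conorm [min(1, a+b)]: 0.30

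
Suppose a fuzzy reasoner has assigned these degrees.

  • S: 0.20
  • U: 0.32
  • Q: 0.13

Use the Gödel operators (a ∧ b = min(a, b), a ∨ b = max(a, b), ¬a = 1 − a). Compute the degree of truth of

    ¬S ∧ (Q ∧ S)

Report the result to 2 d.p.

0.13

¬S = 1 − 0.20 = 0.80
Q ∧ S = min(a, b) on (0.13, 0.20) = 0.13
¬S ∧ (Q ∧ S) = min(a, b) on (0.80, 0.13) = 0.13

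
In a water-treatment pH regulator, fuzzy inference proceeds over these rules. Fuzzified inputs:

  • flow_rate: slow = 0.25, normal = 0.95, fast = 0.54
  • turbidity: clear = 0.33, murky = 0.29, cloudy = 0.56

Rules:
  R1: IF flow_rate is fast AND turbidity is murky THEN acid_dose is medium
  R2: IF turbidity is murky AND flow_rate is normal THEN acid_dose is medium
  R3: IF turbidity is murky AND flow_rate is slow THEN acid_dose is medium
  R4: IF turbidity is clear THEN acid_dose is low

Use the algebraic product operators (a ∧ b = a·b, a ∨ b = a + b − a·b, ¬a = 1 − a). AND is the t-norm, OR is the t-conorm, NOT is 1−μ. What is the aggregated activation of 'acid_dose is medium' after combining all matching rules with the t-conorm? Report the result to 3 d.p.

R1: fast=0.54, murky=0.29; AND[a·b] → w = 0.1566
R2: murky=0.29, normal=0.95; AND[a·b] → w = 0.2755
R3: murky=0.29, slow=0.25; AND[a·b] → w = 0.0725
R4: clear=0.33 → w = 0.3300
Rules with consequent 'medium': {R1, R2, R3} → strengths 0.1566, 0.2755, 0.0725
Aggregate via t-conorm [a + b − a·b]: 0.4333

0.433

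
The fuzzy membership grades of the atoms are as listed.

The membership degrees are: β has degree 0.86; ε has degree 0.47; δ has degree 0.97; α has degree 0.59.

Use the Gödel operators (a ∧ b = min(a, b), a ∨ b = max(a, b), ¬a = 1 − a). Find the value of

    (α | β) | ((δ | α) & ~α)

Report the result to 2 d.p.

0.86

α | β = max(a, b) on (0.59, 0.86) = 0.86
δ | α = max(a, b) on (0.97, 0.59) = 0.97
~α = 1 − 0.59 = 0.41
(δ | α) & ~α = min(a, b) on (0.97, 0.41) = 0.41
(α | β) | ((δ | α) & ~α) = max(a, b) on (0.86, 0.41) = 0.86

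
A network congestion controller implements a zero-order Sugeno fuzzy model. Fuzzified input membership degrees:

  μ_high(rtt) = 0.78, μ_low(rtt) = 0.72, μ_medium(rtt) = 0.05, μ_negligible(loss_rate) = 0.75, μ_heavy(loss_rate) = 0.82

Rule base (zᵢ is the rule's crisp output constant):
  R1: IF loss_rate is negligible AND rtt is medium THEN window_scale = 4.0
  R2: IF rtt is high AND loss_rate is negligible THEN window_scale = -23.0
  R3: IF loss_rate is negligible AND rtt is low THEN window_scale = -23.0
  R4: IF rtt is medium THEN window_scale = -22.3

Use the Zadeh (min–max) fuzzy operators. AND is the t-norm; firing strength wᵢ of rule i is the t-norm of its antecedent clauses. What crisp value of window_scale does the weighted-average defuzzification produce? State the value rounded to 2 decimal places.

R1 (z=4.0): negligible=0.75, medium=0.05; AND[min(a, b)] → w = 0.05
R2 (z=-23.0): high=0.78, negligible=0.75; AND[min(a, b)] → w = 0.75
R3 (z=-23.0): negligible=0.75, low=0.72; AND[min(a, b)] → w = 0.72
R4 (z=-22.3): medium=0.05 → w = 0.05
Weighted average = (0.05·4.0 + 0.75·-23.0 + 0.72·-23.0 + 0.05·-22.3) / (0.05 + 0.75 + 0.72 + 0.05)
  = -34.7250 / 1.5700 = -22.12

-22.12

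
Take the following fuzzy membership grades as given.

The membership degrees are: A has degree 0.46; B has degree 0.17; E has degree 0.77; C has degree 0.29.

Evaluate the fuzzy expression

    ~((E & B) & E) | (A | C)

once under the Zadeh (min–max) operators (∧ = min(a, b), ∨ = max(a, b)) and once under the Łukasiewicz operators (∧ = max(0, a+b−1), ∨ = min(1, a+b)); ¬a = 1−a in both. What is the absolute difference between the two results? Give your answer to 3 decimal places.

0.170

Under Zadeh (min–max):
  E & B = min(a, b) on (0.77, 0.17) = 0.17
  (E & B) & E = min(a, b) on (0.17, 0.77) = 0.17
  ~((E & B) & E) = 1 − 0.17 = 0.83
  A | C = max(a, b) on (0.46, 0.29) = 0.46
  ~((E & B) & E) | (A | C) = max(a, b) on (0.83, 0.46) = 0.83
  → value = 0.8300
Under Łukasiewicz:
  E & B = max(0, a+b−1) on (0.77, 0.17) = 0.00
  (E & B) & E = max(0, a+b−1) on (0.00, 0.77) = 0.00
  ~((E & B) & E) = 1 − 0.00 = 1.00
  A | C = min(1, a+b) on (0.46, 0.29) = 0.75
  ~((E & B) & E) | (A | C) = min(1, a+b) on (1.00, 0.75) = 1.00
  → value = 1.0000
|0.8300 − 1.0000| = 0.170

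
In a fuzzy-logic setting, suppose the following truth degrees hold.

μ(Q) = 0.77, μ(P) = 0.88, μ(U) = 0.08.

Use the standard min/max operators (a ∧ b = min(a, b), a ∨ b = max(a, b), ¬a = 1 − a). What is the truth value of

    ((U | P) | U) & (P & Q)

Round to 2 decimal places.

0.77

U | P = max(a, b) on (0.08, 0.88) = 0.88
(U | P) | U = max(a, b) on (0.88, 0.08) = 0.88
P & Q = min(a, b) on (0.88, 0.77) = 0.77
((U | P) | U) & (P & Q) = min(a, b) on (0.88, 0.77) = 0.77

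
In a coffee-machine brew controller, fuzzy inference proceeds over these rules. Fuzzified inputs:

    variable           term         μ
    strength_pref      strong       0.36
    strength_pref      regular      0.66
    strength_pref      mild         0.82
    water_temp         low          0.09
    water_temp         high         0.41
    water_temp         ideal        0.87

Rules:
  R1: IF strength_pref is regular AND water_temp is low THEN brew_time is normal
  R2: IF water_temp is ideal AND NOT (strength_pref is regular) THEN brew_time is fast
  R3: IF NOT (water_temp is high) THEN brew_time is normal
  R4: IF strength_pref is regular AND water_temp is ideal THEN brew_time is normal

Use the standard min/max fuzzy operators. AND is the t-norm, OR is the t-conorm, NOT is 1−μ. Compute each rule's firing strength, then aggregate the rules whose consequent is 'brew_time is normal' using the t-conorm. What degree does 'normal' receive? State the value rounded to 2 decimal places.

0.66

R1: regular=0.66, low=0.09; AND[min(a, b)] → w = 0.09
R2: ideal=0.87, ¬regular=1−0.66=0.34; AND[min(a, b)] → w = 0.34
R3: ¬high=1−0.41=0.59 → w = 0.59
R4: regular=0.66, ideal=0.87; AND[min(a, b)] → w = 0.66
Rules with consequent 'normal': {R1, R3, R4} → strengths 0.09, 0.59, 0.66
Aggregate via t-conorm [max(a, b)]: 0.66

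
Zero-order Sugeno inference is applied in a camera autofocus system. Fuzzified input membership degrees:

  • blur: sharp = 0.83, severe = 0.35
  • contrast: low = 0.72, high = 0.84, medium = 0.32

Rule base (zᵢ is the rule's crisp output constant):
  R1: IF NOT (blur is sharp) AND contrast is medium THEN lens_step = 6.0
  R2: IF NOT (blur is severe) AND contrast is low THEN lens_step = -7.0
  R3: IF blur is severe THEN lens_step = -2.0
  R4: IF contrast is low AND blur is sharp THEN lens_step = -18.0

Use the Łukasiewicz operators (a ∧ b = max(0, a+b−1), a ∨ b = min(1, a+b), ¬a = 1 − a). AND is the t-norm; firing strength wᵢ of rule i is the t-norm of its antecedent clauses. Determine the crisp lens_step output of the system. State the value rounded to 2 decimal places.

-10.39

R1 (z=6.0): ¬sharp=1−0.83=0.17, medium=0.32; AND[max(0, a+b−1)] → w = 0.00
R2 (z=-7.0): ¬severe=1−0.35=0.65, low=0.72; AND[max(0, a+b−1)] → w = 0.37
R3 (z=-2.0): severe=0.35 → w = 0.35
R4 (z=-18.0): low=0.72, sharp=0.83; AND[max(0, a+b−1)] → w = 0.55
Weighted average = (0.00·6.0 + 0.37·-7.0 + 0.35·-2.0 + 0.55·-18.0) / (0.00 + 0.37 + 0.35 + 0.55)
  = -13.1900 / 1.2700 = -10.39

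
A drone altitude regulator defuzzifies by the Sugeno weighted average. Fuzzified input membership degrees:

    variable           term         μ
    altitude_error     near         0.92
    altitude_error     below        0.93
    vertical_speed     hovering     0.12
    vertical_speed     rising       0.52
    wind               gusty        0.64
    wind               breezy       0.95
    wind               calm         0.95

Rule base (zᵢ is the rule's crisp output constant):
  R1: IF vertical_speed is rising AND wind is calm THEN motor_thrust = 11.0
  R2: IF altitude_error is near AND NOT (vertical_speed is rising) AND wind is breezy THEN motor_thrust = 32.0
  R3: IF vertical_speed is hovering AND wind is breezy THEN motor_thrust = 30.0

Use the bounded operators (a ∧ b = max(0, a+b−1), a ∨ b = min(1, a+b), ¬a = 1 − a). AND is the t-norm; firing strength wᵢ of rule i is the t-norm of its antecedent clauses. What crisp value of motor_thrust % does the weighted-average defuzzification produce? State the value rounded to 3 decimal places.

20.753

R1 (z=11.0): rising=0.52, calm=0.95; AND[max(0, a+b−1)] → w = 0.47
R2 (z=32.0): near=0.92, ¬rising=1−0.52=0.48, breezy=0.95; AND[max(0, a+b−1)] → w = 0.35
R3 (z=30.0): hovering=0.12, breezy=0.95; AND[max(0, a+b−1)] → w = 0.07
Weighted average = (0.47·11.0 + 0.35·32.0 + 0.07·30.0) / (0.47 + 0.35 + 0.07)
  = 18.4700 / 0.8900 = 20.753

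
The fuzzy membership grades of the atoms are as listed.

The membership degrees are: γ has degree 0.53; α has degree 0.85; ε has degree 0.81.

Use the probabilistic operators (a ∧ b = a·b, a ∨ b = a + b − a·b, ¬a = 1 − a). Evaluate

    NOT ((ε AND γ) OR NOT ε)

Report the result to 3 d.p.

0.462

ε AND γ = a·b on (0.8100, 0.5300) = 0.4293
NOT ε = 1 − 0.8100 = 0.1900
(ε AND γ) OR NOT ε = a + b − a·b on (0.4293, 0.1900) = 0.5377
NOT ((ε AND γ) OR NOT ε) = 1 − 0.5377 = 0.4623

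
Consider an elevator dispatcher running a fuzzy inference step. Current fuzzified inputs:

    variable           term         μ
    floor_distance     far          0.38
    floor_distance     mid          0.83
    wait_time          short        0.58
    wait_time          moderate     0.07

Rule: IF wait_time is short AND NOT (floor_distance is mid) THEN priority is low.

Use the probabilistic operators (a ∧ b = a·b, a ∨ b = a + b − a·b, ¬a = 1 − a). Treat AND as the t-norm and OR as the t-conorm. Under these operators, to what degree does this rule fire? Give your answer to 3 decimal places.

firing strength: short=0.58, ¬mid=1−0.83=0.17; AND[a·b] → w = 0.0986

0.099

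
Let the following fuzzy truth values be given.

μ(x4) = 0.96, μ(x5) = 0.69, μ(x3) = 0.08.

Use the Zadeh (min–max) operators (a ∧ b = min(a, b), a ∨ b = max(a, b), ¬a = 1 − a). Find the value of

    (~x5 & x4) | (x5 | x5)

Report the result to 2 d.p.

0.69

~x5 = 1 − 0.69 = 0.31
~x5 & x4 = min(a, b) on (0.31, 0.96) = 0.31
x5 | x5 = max(a, b) on (0.69, 0.69) = 0.69
(~x5 & x4) | (x5 | x5) = max(a, b) on (0.31, 0.69) = 0.69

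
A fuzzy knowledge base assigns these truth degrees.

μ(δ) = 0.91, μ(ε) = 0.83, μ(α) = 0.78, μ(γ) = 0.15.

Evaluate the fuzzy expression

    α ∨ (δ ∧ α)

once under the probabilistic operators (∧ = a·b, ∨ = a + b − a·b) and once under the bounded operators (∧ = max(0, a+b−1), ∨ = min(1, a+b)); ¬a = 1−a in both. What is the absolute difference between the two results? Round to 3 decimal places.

0.064

Under probabilistic:
  δ ∧ α = a·b on (0.9100, 0.7800) = 0.7098
  α ∨ (δ ∧ α) = a + b − a·b on (0.7800, 0.7098) = 0.9362
  → value = 0.9362
Under bounded:
  δ ∧ α = max(0, a+b−1) on (0.91, 0.78) = 0.69
  α ∨ (δ ∧ α) = min(1, a+b) on (0.78, 0.69) = 1.00
  → value = 1.0000
|0.9362 − 1.0000| = 0.064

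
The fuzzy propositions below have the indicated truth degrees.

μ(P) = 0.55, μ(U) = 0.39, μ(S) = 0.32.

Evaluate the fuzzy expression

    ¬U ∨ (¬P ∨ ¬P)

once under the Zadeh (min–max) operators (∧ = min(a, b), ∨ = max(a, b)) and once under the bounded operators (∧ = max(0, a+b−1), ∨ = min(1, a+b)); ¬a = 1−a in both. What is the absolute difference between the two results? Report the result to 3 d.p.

Under Zadeh (min–max):
  ¬U = 1 − 0.39 = 0.61
  ¬P = 1 − 0.55 = 0.45
  ¬P = 1 − 0.55 = 0.45
  ¬P ∨ ¬P = max(a, b) on (0.45, 0.45) = 0.45
  ¬U ∨ (¬P ∨ ¬P) = max(a, b) on (0.61, 0.45) = 0.61
  → value = 0.6100
Under bounded:
  ¬U = 1 − 0.39 = 0.61
  ¬P = 1 − 0.55 = 0.45
  ¬P = 1 − 0.55 = 0.45
  ¬P ∨ ¬P = min(1, a+b) on (0.45, 0.45) = 0.90
  ¬U ∨ (¬P ∨ ¬P) = min(1, a+b) on (0.61, 0.90) = 1.00
  → value = 1.0000
|0.6100 − 1.0000| = 0.390

0.390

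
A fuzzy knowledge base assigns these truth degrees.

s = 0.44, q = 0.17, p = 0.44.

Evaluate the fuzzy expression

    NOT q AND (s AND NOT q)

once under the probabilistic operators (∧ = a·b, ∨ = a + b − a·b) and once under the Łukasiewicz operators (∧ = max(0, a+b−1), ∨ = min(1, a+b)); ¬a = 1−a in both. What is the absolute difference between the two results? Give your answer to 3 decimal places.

Under probabilistic:
  NOT q = 1 − 0.1700 = 0.8300
  NOT q = 1 − 0.1700 = 0.8300
  s AND NOT q = a·b on (0.4400, 0.8300) = 0.3652
  NOT q AND (s AND NOT q) = a·b on (0.8300, 0.3652) = 0.3031
  → value = 0.3031
Under Łukasiewicz:
  NOT q = 1 − 0.17 = 0.83
  NOT q = 1 − 0.17 = 0.83
  s AND NOT q = max(0, a+b−1) on (0.44, 0.83) = 0.27
  NOT q AND (s AND NOT q) = max(0, a+b−1) on (0.83, 0.27) = 0.10
  → value = 0.1000
|0.3031 − 0.1000| = 0.203

0.203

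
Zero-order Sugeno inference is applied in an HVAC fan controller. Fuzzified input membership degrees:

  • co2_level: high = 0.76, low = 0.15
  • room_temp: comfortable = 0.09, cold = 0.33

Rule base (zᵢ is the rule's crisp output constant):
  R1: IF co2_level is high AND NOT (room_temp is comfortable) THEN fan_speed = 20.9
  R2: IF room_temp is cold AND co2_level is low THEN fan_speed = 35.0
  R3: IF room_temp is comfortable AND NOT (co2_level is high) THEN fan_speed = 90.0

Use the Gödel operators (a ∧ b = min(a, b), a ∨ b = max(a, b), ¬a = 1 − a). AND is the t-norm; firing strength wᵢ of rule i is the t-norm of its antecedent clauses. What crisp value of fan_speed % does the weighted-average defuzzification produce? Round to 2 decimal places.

29.23

R1 (z=20.9): high=0.76, ¬comfortable=1−0.09=0.91; AND[min(a, b)] → w = 0.76
R2 (z=35.0): cold=0.33, low=0.15; AND[min(a, b)] → w = 0.15
R3 (z=90.0): comfortable=0.09, ¬high=1−0.76=0.24; AND[min(a, b)] → w = 0.09
Weighted average = (0.76·20.9 + 0.15·35.0 + 0.09·90.0) / (0.76 + 0.15 + 0.09)
  = 29.2340 / 1.0000 = 29.23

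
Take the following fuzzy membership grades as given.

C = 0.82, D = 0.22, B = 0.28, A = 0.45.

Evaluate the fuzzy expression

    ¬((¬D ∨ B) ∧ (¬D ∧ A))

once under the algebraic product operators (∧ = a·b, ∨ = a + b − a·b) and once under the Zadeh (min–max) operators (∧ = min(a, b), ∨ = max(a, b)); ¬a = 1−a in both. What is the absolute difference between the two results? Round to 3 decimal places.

0.155

Under algebraic product:
  ¬D = 1 − 0.2200 = 0.7800
  ¬D ∨ B = a + b − a·b on (0.7800, 0.2800) = 0.8416
  ¬D = 1 − 0.2200 = 0.7800
  ¬D ∧ A = a·b on (0.7800, 0.4500) = 0.3510
  (¬D ∨ B) ∧ (¬D ∧ A) = a·b on (0.8416, 0.3510) = 0.2954
  ¬((¬D ∨ B) ∧ (¬D ∧ A)) = 1 − 0.2954 = 0.7046
  → value = 0.7046
Under Zadeh (min–max):
  ¬D = 1 − 0.22 = 0.78
  ¬D ∨ B = max(a, b) on (0.78, 0.28) = 0.78
  ¬D = 1 − 0.22 = 0.78
  ¬D ∧ A = min(a, b) on (0.78, 0.45) = 0.45
  (¬D ∨ B) ∧ (¬D ∧ A) = min(a, b) on (0.78, 0.45) = 0.45
  ¬((¬D ∨ B) ∧ (¬D ∧ A)) = 1 − 0.45 = 0.55
  → value = 0.5500
|0.7046 − 0.5500| = 0.155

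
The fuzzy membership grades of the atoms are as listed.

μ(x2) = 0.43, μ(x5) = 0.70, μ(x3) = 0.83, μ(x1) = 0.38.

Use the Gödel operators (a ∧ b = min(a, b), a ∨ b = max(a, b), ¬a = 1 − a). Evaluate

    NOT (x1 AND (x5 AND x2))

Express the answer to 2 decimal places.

x5 AND x2 = min(a, b) on (0.70, 0.43) = 0.43
x1 AND (x5 AND x2) = min(a, b) on (0.38, 0.43) = 0.38
NOT (x1 AND (x5 AND x2)) = 1 − 0.38 = 0.62

0.62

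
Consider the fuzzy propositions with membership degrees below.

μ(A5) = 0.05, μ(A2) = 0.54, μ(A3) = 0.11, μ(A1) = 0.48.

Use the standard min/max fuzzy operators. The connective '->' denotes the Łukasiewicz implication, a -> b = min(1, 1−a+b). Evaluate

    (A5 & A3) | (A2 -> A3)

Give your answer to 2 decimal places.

A5 & A3 = min(a, b) on (0.05, 0.11) = 0.05
A2 -> A3  [Łukasiewicz: min(1, 1−a+b)] with a=0.54, b=0.11 → 0.57
(A5 & A3) | (A2 -> A3) = max(a, b) on (0.05, 0.57) = 0.57

0.57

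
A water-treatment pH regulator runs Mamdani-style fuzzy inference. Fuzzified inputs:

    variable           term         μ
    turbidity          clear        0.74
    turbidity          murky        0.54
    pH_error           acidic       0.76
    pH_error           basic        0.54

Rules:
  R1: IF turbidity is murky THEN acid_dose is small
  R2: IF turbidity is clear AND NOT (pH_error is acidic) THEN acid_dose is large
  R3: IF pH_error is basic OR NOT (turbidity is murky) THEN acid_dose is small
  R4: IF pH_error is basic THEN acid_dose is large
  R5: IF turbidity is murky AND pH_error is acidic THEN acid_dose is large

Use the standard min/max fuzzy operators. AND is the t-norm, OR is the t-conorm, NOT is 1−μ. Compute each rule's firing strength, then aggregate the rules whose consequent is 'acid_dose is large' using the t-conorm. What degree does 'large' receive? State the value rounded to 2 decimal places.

0.54

R1: murky=0.54 → w = 0.54
R2: clear=0.74, ¬acidic=1−0.76=0.24; AND[min(a, b)] → w = 0.24
R3: basic=0.54, ¬murky=1−0.54=0.46; OR[max(a, b)] → w = 0.54
R4: basic=0.54 → w = 0.54
R5: murky=0.54, acidic=0.76; AND[min(a, b)] → w = 0.54
Rules with consequent 'large': {R2, R4, R5} → strengths 0.24, 0.54, 0.54
Aggregate via t-conorm [max(a, b)]: 0.54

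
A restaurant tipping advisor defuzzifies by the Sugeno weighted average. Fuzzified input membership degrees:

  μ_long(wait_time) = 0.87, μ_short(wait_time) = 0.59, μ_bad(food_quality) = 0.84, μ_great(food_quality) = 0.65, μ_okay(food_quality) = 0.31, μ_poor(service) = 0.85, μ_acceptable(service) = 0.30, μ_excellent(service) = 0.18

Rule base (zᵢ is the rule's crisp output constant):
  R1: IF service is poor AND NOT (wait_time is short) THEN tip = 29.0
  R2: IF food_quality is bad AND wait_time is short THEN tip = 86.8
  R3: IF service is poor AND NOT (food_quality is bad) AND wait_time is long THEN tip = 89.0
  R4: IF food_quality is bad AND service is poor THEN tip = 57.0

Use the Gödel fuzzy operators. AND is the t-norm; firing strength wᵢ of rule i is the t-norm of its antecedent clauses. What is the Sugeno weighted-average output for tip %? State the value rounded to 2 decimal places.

R1 (z=29.0): poor=0.85, ¬short=1−0.59=0.41; AND[min(a, b)] → w = 0.41
R2 (z=86.8): bad=0.84, short=0.59; AND[min(a, b)] → w = 0.59
R3 (z=89.0): poor=0.85, ¬bad=1−0.84=0.16, long=0.87; AND[min(a, b)] → w = 0.16
R4 (z=57.0): bad=0.84, poor=0.85; AND[min(a, b)] → w = 0.84
Weighted average = (0.41·29.0 + 0.59·86.8 + 0.16·89.0 + 0.84·57.0) / (0.41 + 0.59 + 0.16 + 0.84)
  = 125.2220 / 2.0000 = 62.61

62.61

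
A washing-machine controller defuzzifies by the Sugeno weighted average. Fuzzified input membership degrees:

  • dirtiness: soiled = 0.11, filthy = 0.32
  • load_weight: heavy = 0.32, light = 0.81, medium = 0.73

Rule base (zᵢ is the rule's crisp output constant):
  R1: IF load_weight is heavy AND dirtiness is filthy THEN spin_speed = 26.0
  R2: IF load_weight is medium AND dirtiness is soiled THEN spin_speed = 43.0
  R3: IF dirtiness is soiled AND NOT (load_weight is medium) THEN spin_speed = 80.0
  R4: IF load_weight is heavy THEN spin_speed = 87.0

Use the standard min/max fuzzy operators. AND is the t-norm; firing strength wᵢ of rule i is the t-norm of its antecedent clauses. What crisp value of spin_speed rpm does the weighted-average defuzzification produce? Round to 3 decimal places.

57.779

R1 (z=26.0): heavy=0.32, filthy=0.32; AND[min(a, b)] → w = 0.32
R2 (z=43.0): medium=0.73, soiled=0.11; AND[min(a, b)] → w = 0.11
R3 (z=80.0): soiled=0.11, ¬medium=1−0.73=0.27; AND[min(a, b)] → w = 0.11
R4 (z=87.0): heavy=0.32 → w = 0.32
Weighted average = (0.32·26.0 + 0.11·43.0 + 0.11·80.0 + 0.32·87.0) / (0.32 + 0.11 + 0.11 + 0.32)
  = 49.6900 / 0.8600 = 57.779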